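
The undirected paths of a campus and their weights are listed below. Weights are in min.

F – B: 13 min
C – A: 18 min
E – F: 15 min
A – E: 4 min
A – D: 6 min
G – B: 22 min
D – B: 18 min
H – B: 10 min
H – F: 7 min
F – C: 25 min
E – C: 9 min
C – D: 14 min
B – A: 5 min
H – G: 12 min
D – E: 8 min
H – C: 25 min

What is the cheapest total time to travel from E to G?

Compare a few routes:
E → F → H → G: 15+7+12 = 34
E → A → B → G: 4+5+22 = 31
E → D → A → B → H → G: 8+6+5+10+12 = 41
E → D → A → B → G: 8+6+5+22 = 41
The minimum is 31 min via E → A → B → G.

31 min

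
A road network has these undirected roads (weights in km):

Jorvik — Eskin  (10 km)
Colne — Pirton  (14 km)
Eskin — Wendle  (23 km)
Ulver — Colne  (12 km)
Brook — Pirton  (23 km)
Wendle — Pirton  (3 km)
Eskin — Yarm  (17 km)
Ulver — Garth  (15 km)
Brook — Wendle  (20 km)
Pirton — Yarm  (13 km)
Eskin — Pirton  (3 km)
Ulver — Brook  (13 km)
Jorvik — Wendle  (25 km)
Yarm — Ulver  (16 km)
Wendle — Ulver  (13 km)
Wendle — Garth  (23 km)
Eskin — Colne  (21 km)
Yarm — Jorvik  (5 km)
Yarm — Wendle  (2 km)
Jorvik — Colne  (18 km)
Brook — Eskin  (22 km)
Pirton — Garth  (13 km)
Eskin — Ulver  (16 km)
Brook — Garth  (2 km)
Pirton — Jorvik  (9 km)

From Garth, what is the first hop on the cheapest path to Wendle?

Candidate routes:
Garth → Ulver → Wendle: 15+13 = 28
Garth → Wendle: 23 = 23
Garth → Brook → Wendle: 2+20 = 22
Garth → Pirton → Wendle: 13+3 = 16
The minimum is 16 km via Garth → Pirton → Wendle.
So from Garth the first move is to Pirton.

Pirton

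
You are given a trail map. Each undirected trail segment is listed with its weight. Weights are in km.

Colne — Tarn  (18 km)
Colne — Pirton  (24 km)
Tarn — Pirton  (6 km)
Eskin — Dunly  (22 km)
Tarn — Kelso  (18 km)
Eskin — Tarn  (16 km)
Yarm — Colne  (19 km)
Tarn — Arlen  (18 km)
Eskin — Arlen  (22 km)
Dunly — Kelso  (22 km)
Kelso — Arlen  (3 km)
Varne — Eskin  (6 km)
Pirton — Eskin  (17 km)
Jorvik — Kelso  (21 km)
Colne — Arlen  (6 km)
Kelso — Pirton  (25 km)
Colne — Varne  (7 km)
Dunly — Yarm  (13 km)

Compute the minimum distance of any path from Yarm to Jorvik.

49 km

Compare a few routes:
Yarm - Colne - Arlen - Kelso - Jorvik: 19+6+3+21 = 49
Yarm - Colne - Tarn - Kelso - Jorvik: 19+18+18+21 = 76
Yarm - Dunly - Kelso - Jorvik: 13+22+21 = 56
Yarm - Colne - Varne - Eskin - Arlen - Kelso - Jorvik: 19+7+6+22+3+21 = 78
The minimum is 49 km via Yarm - Colne - Arlen - Kelso - Jorvik.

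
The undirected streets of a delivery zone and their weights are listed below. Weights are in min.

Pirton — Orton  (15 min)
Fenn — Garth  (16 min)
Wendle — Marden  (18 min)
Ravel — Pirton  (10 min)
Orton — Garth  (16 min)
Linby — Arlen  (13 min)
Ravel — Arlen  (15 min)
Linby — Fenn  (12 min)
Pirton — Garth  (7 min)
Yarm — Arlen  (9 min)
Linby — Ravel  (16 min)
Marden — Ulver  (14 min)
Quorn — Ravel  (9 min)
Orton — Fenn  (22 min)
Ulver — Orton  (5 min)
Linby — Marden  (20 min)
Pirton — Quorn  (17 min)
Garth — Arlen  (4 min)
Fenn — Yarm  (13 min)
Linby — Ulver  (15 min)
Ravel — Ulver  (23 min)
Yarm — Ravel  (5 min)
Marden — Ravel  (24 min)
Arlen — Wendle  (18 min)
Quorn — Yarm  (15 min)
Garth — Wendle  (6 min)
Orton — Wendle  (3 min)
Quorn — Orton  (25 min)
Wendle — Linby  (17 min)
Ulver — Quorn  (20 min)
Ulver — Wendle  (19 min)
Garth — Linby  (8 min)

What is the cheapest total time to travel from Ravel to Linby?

Running Dijkstra from Ravel:
Ravel: 0
Yarm: 5  (via Ravel)
Quorn: 9  (via Ravel)
Pirton: 10  (via Ravel)
Arlen: 14  (via Yarm)
Linby: 16  (via Ravel)
Shortest route: Ravel → Linby = 16 min.

16 min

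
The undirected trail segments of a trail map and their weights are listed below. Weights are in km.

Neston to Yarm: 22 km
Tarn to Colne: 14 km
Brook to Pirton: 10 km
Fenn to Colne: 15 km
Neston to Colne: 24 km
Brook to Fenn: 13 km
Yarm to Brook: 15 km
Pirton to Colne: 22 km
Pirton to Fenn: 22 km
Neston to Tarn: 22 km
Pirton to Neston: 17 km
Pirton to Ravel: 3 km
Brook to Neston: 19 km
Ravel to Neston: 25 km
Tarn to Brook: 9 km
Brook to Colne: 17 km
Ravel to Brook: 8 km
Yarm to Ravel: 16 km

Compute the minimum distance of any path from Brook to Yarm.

15 km

Enumerating some paths:
Brook → Ravel → Yarm: 8+16 = 24
Brook → Yarm: 15 = 15
The minimum is 15 km via Brook → Yarm.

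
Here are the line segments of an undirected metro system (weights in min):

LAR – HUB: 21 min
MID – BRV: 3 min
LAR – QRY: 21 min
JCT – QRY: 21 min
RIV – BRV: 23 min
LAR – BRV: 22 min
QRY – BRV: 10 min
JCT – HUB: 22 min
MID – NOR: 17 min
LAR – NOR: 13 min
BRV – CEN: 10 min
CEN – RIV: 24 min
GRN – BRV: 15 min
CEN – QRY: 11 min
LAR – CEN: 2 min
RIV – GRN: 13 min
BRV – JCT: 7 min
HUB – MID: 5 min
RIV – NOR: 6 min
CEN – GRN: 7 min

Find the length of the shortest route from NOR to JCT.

Compare a few routes:
NOR–RIV–BRV–JCT: 6+23+7 = 36
NOR–MID–BRV–JCT: 17+3+7 = 27
NOR–LAR–CEN–BRV–JCT: 13+2+10+7 = 32
NOR–RIV–GRN–BRV–JCT: 6+13+15+7 = 41
The minimum is 27 min via NOR–MID–BRV–JCT.

27 min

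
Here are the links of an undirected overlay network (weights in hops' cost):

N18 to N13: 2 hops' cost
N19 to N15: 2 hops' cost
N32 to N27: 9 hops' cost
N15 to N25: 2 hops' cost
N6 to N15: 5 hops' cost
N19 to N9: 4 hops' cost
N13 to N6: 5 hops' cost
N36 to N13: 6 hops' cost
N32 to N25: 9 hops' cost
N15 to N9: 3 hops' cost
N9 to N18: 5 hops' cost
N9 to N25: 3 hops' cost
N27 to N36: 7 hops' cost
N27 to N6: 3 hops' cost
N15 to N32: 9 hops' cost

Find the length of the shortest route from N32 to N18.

Running Dijkstra from N32:
N32: 0
N25: 9  (via N32)
N15: 9  (via N32)
N27: 9  (via N32)
N19: 11  (via N15)
N6: 12  (via N27)
N9: 12  (via N25)
N36: 16  (via N27)
N13: 17  (via N6)
N18: 17  (via N9)
Shortest route: N32–N25–N9–N18 = 17 hops' cost.

17 hops' cost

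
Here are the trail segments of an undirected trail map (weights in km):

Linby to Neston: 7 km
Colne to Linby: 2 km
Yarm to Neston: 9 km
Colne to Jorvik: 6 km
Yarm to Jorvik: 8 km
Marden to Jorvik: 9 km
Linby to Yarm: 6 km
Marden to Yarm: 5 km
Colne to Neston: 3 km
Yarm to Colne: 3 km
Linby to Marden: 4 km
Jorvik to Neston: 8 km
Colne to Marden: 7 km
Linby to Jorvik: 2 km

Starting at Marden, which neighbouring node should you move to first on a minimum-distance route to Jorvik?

Enumerating some paths:
Marden → Jorvik: 9 = 9
Marden → Linby → Jorvik: 4+2 = 6
Marden → Colne → Linby → Jorvik: 7+2+2 = 11
Cheapest is Marden → Linby → Jorvik at 6 km.
So from Marden the first move is to Linby.

Linby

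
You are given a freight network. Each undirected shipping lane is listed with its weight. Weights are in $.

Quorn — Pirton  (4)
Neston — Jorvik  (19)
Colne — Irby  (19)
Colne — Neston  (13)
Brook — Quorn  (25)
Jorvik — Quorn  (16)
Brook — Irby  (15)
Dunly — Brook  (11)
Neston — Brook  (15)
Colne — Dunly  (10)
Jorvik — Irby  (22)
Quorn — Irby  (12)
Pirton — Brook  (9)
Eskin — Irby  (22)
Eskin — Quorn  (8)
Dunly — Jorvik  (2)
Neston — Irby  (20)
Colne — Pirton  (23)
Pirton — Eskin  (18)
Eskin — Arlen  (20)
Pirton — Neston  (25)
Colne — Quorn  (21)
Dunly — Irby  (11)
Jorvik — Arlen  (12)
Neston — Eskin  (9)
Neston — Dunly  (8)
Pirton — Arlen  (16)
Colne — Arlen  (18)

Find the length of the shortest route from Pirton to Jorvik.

Settle nodes by increasing distance from Pirton:
Pirton: 0
Quorn: 4  (via Pirton)
Brook: 9  (via Pirton)
Eskin: 12  (via Quorn)
Arlen: 16  (via Pirton)
Irby: 16  (via Quorn)
Jorvik: 20  (via Quorn)
Shortest route: Pirton → Quorn → Jorvik = $20.

$20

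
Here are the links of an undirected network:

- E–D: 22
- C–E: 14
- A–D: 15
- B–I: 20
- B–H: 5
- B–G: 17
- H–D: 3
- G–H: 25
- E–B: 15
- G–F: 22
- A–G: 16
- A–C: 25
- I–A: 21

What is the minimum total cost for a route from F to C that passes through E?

68

Best F to E: F → G → B → E costing 54
Best E to C: E → C costing 14
Total via E: 54 + 14 = 68.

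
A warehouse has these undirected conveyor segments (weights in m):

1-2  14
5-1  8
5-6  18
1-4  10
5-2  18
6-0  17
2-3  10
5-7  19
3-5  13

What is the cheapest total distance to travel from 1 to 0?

43 m

Settle nodes by increasing distance from 1:
1: 0
5: 8  (via 1)
4: 10  (via 1)
2: 14  (via 1)
3: 21  (via 5)
6: 26  (via 5)
7: 27  (via 5)
0: 43  (via 6)
Shortest route: 1 → 5 → 6 → 0 = 43 m.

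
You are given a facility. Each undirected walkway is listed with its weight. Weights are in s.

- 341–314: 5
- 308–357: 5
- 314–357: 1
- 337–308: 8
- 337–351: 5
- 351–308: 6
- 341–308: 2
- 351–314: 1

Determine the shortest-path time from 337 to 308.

8 s

Compare a few routes:
337–351–308: 5+6 = 11
337–351–314–357–308: 5+1+1+5 = 12
337–351–314–341–308: 5+1+5+2 = 13
337–308: 8 = 8
The minimum is 8 s via 337–308.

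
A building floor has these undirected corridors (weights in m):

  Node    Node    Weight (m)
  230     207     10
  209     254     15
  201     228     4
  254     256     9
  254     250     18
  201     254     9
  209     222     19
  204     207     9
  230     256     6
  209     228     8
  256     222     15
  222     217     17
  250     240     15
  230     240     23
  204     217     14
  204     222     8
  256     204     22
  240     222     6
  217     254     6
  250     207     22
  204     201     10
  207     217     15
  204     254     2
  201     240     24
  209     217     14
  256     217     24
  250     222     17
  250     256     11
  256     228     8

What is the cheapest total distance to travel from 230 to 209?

22 m

Settle nodes by increasing distance from 230:
230: 0
256: 6  (via 230)
207: 10  (via 230)
228: 14  (via 256)
254: 15  (via 256)
250: 17  (via 256)
204: 17  (via 254)
201: 18  (via 228)
217: 21  (via 254)
222: 21  (via 256)
209: 22  (via 228)
Shortest route: 230–256–228–209 = 22 m.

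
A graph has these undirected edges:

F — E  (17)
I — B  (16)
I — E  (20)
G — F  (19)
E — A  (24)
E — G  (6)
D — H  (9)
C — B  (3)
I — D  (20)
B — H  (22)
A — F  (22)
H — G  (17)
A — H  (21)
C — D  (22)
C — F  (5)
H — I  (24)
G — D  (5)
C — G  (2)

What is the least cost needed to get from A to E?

24

Candidate routes:
A - F - C - G - E: 22+5+2+6 = 35
A - E: 24 = 24
A - F - E: 22+17 = 39
The minimum is 24 via A - E.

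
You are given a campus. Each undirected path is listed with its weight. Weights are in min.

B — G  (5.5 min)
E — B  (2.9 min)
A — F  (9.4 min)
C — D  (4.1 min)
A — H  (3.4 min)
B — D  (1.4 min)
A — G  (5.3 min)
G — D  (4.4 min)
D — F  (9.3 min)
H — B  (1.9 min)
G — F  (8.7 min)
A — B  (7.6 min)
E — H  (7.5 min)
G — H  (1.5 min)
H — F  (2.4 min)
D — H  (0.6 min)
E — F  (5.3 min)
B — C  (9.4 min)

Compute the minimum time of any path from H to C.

4.7 min

Candidate routes:
H → B → D → C: 1.9+1.4+4.1 = 7.4
H → D → C: 0.6+4.1 = 4.7
Cheapest is H → D → C at 4.7 min.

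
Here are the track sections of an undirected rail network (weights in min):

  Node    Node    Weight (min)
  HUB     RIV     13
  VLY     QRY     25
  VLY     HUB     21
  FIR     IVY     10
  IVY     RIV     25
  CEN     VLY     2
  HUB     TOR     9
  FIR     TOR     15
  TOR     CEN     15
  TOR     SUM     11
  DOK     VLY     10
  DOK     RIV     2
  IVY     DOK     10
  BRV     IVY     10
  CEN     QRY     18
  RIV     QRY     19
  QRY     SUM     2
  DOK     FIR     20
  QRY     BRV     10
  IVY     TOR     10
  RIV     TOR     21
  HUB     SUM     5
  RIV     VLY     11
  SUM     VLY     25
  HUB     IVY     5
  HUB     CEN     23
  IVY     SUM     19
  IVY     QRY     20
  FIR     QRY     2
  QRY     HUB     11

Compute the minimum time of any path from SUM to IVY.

Compare a few routes:
SUM - QRY - FIR - IVY: 2+2+10 = 14
SUM - HUB - IVY: 5+5 = 10
SUM - QRY - HUB - IVY: 2+11+5 = 18
The minimum is 10 min via SUM - HUB - IVY.

10 min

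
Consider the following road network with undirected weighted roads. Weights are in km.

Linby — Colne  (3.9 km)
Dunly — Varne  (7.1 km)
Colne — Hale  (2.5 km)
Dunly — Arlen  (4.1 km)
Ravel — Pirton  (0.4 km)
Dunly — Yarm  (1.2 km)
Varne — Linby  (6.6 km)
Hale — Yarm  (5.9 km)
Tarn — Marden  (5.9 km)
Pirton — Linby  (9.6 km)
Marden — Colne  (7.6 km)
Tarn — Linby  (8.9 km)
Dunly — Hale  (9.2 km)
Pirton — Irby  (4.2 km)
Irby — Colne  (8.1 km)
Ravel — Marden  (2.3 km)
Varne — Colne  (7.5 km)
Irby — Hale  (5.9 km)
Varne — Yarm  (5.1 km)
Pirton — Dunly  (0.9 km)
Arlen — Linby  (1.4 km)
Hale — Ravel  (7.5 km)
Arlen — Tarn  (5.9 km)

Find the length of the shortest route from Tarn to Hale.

13.7 km

Running Dijkstra from Tarn:
Tarn: 0
Arlen: 5.9  (via Tarn)
Marden: 5.9  (via Tarn)
Linby: 7.3  (via Arlen)
Ravel: 8.2  (via Marden)
Pirton: 8.6  (via Ravel)
Dunly: 9.5  (via Pirton)
Yarm: 10.7  (via Dunly)
Colne: 11.2  (via Linby)
Irby: 12.8  (via Pirton)
Hale: 13.7  (via Colne)
Shortest route: Tarn → Arlen → Linby → Colne → Hale = 13.7 km.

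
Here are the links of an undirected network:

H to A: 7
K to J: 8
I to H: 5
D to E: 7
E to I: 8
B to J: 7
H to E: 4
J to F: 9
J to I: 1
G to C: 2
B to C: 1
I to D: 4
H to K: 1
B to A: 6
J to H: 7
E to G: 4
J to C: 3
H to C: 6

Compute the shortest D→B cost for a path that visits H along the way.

16

Shortest D→H: D–I–H = 9
Best H to B: H–C–B costing 7
Total via H: 9 + 7 = 16.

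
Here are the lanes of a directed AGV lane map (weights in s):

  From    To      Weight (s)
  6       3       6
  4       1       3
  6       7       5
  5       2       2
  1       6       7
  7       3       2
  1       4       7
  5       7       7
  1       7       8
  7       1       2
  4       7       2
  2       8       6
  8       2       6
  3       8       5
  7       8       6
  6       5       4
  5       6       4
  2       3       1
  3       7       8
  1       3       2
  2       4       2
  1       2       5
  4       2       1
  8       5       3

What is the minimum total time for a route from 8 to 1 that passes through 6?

14 s

Best 8 to 6: 8 → 5 → 6 costing 7
Best 6 to 1: 6 → 7 → 1 costing 7
Total via 6: 7 + 7 = 14 s.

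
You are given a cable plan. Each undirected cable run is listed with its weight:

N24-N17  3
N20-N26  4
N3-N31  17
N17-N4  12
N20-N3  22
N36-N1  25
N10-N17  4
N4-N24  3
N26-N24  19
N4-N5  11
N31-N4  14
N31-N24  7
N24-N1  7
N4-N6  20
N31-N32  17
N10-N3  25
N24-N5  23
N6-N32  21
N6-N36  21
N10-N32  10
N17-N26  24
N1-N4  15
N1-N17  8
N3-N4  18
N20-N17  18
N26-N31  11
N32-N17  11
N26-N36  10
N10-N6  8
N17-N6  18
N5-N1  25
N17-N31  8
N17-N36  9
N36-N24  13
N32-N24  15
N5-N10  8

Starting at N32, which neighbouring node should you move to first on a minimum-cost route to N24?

N17

Compare a few routes:
N32–N10–N17–N24: 10+4+3 = 17
N32–N17–N24: 11+3 = 14
N32–N24: 15 = 15
The minimum is 14 via N32–N17–N24.
So from N32 the first move is to N17.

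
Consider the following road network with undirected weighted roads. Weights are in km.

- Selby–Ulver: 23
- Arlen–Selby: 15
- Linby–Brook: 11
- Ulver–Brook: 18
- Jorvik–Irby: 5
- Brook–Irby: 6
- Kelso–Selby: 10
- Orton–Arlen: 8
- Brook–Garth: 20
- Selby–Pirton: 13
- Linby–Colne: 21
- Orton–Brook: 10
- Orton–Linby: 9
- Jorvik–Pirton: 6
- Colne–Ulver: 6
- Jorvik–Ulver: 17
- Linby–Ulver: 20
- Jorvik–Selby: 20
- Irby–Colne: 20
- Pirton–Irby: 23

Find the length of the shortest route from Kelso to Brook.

40 km

Candidate routes:
Kelso - Selby - Pirton - Jorvik - Irby - Brook: 10+13+6+5+6 = 40
Kelso - Selby - Jorvik - Irby - Brook: 10+20+5+6 = 41
Kelso - Selby - Arlen - Orton - Brook: 10+15+8+10 = 43
The minimum is 40 km via Kelso - Selby - Pirton - Jorvik - Irby - Brook.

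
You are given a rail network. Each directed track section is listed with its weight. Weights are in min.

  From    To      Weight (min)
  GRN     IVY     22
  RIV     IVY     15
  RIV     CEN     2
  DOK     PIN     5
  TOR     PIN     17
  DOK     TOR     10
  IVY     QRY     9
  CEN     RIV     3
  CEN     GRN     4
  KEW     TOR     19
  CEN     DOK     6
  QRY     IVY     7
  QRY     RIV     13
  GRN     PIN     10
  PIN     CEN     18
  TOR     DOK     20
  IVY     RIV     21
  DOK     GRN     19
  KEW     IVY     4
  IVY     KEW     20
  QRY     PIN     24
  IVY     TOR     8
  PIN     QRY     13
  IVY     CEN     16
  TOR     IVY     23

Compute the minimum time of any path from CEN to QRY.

Compare a few routes:
CEN–DOK–PIN–QRY: 6+5+13 = 24
CEN–GRN–PIN–QRY: 4+10+13 = 27
The minimum is 24 min via CEN–DOK–PIN–QRY.

24 min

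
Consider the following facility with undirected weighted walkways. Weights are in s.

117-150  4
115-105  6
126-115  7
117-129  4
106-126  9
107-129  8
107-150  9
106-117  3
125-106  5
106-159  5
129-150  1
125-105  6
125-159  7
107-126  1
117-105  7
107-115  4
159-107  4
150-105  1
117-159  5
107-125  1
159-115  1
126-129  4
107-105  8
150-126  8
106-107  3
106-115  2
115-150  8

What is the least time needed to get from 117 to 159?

5 s

Compare a few routes:
117 → 106 → 115 → 159: 3+2+1 = 6
117 → 159: 5 = 5
The minimum is 5 s via 117 → 159.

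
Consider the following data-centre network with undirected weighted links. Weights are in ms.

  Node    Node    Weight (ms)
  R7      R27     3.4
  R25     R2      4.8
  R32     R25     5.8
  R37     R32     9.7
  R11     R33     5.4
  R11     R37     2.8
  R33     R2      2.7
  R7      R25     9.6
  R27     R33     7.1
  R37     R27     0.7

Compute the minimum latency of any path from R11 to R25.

12.9 ms

Shortest distances from R11:
R11: 0
R37: 2.8  (via R11)
R27: 3.5  (via R37)
R33: 5.4  (via R11)
R7: 6.9  (via R27)
R2: 8.1  (via R33)
R32: 12.5  (via R37)
R25: 12.9  (via R2)
Shortest route: R11–R33–R2–R25 = 12.9 ms.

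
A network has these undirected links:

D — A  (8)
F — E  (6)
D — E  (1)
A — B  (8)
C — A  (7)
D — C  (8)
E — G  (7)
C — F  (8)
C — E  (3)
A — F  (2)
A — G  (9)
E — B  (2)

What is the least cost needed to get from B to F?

8

Running Dijkstra from B:
B: 0
E: 2  (via B)
D: 3  (via E)
C: 5  (via E)
A: 8  (via B)
F: 8  (via E)
Shortest route: B–E–F = 8.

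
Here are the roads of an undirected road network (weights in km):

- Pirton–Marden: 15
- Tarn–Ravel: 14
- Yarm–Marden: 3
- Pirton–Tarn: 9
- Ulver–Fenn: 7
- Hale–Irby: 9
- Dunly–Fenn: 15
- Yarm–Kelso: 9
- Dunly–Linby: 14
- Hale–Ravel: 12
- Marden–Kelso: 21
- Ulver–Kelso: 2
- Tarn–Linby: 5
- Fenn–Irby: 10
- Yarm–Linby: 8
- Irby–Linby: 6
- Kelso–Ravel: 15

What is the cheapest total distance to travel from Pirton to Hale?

Compare a few routes:
Pirton–Marden–Yarm–Linby–Irby–Hale: 15+3+8+6+9 = 41
Pirton–Tarn–Linby–Irby–Hale: 9+5+6+9 = 29
Pirton–Tarn–Ravel–Hale: 9+14+12 = 35
The minimum is 29 km via Pirton–Tarn–Linby–Irby–Hale.

29 km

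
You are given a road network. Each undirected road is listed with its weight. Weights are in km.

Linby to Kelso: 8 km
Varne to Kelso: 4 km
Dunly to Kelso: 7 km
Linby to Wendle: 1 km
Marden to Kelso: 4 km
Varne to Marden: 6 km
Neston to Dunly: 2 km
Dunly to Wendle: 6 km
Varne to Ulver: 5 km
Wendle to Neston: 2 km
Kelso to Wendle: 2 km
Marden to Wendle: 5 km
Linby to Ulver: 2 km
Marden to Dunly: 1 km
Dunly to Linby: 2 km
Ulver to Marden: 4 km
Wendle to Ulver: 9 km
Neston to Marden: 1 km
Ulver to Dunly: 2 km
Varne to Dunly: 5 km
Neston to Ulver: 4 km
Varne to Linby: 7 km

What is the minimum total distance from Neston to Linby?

Enumerating some paths:
Neston - Marden - Dunly - Linby: 1+1+2 = 4
Neston - Dunly - Linby: 2+2 = 4
Neston - Dunly - Ulver - Linby: 2+2+2 = 6
Neston - Wendle - Linby: 2+1 = 3
Cheapest is Neston - Wendle - Linby at 3 km.

3 km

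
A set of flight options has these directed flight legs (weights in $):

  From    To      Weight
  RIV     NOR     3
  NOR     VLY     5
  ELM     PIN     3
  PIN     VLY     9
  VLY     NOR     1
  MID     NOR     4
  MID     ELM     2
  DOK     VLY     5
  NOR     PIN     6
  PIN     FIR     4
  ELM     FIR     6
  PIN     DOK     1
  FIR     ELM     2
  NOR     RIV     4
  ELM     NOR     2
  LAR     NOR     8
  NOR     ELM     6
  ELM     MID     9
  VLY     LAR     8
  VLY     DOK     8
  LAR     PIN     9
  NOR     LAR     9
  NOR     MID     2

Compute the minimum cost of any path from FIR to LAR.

$13

Candidate routes:
FIR - ELM - NOR - VLY - LAR: 2+2+5+8 = 17
FIR - ELM - PIN - DOK - VLY - LAR: 2+3+1+5+8 = 19
FIR - ELM - NOR - LAR: 2+2+9 = 13
The minimum is $13 via FIR - ELM - NOR - LAR.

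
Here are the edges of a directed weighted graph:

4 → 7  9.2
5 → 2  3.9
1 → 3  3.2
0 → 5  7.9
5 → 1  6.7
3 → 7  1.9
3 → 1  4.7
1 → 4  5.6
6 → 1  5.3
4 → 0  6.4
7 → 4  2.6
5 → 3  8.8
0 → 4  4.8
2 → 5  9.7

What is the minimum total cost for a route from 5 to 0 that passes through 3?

Shortest 5→3: 5 → 3 = 8.8
Best 3 to 0: 3 → 7 → 4 → 0 costing 10.9
Total via 3: 8.8 + 10.9 = 19.7.

19.7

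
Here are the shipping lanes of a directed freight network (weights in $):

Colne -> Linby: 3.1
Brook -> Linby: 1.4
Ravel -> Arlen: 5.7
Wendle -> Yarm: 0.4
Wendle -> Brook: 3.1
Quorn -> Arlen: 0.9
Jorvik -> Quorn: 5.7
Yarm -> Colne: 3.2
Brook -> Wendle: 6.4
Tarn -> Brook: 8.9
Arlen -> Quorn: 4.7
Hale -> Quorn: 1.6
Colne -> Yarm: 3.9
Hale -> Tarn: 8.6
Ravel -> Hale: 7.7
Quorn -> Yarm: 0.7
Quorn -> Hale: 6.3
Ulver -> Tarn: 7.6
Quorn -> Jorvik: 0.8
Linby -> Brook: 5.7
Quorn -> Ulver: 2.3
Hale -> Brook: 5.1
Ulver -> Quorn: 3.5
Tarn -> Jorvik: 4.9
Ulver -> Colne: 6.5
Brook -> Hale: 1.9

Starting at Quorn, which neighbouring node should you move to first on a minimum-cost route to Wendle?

Enumerating some paths:
Quorn–Ulver–Tarn–Brook–Wendle: 2.3+7.6+8.9+6.4 = 25.2
Quorn–Yarm–Colne–Linby–Brook–Wendle: 0.7+3.2+3.1+5.7+6.4 = 19.1
Quorn–Ulver–Colne–Linby–Brook–Wendle: 2.3+6.5+3.1+5.7+6.4 = 24
Quorn–Hale–Brook–Wendle: 6.3+5.1+6.4 = 17.8
The minimum is $17.8 via Quorn–Hale–Brook–Wendle.
So from Quorn the first move is to Hale.

Hale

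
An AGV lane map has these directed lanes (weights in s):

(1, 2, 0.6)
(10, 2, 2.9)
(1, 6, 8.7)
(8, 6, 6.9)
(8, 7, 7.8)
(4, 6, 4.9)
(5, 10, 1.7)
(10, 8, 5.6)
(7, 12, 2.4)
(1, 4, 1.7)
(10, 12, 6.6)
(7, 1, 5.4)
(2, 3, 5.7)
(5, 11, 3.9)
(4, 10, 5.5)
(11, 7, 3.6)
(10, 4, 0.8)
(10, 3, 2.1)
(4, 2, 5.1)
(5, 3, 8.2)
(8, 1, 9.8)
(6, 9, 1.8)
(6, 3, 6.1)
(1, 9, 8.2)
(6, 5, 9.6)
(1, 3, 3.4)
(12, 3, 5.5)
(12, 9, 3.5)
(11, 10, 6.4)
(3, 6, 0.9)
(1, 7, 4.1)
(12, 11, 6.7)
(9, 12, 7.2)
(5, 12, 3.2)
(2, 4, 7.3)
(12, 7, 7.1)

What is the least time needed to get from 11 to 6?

Settle nodes by increasing distance from 11:
11: 0
7: 3.6  (via 11)
12: 6  (via 7)
10: 6.4  (via 11)
4: 7.2  (via 10)
3: 8.5  (via 10)
1: 9  (via 7)
2: 9.3  (via 10)
6: 9.4  (via 3)
Shortest route: 11–10–3–6 = 9.4 s.

9.4 s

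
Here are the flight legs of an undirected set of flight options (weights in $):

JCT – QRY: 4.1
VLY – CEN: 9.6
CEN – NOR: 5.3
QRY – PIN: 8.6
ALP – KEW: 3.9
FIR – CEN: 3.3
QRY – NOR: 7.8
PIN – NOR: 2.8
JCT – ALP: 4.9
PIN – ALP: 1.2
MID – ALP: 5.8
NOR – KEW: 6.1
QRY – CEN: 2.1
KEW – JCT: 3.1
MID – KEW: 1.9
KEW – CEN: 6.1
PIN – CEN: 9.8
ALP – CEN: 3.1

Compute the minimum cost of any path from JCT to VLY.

Running Dijkstra from JCT:
JCT: 0
KEW: 3.1  (via JCT)
QRY: 4.1  (via JCT)
ALP: 4.9  (via JCT)
MID: 5  (via KEW)
PIN: 6.1  (via ALP)
CEN: 6.2  (via QRY)
NOR: 8.9  (via PIN)
FIR: 9.5  (via CEN)
VLY: 15.8  (via CEN)
Shortest route: JCT → QRY → CEN → VLY = $15.8.

$15.8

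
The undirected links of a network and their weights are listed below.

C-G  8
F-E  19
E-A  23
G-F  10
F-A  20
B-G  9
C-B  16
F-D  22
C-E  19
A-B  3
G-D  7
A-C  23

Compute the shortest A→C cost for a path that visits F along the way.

Shortest A→F: A–F = 20
Shortest F→C: F–G–C = 18
Total via F: 20 + 18 = 38.

38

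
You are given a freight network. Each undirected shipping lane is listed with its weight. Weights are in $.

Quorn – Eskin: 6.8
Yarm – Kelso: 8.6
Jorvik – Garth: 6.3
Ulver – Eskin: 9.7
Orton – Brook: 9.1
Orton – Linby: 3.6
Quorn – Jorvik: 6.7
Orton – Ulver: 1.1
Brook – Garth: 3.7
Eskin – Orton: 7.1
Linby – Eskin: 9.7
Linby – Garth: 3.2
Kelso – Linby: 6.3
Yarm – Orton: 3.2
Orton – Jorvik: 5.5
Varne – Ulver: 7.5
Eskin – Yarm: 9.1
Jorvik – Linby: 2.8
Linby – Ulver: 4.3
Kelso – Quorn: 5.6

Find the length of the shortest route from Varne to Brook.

Shortest distances from Varne:
Varne: 0
Ulver: 7.5  (via Varne)
Orton: 8.6  (via Ulver)
Yarm: 11.8  (via Orton)
Linby: 11.8  (via Ulver)
Jorvik: 14.1  (via Orton)
Garth: 15  (via Linby)
Eskin: 15.7  (via Orton)
Brook: 17.7  (via Orton)
Shortest route: Varne–Ulver–Orton–Brook = $17.7.

$17.7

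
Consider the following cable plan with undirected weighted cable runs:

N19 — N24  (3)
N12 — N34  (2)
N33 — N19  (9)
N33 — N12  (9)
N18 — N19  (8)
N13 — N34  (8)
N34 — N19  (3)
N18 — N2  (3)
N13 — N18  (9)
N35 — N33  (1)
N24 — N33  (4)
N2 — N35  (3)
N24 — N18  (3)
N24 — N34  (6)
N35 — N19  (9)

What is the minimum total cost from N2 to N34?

Enumerating some paths:
N2–N18–N19–N34: 3+8+3 = 14
N2–N18–N24–N34: 3+3+6 = 12
N2–N35–N33–N24–N34: 3+1+4+6 = 14
N2–N35–N33–N24–N19–N34: 3+1+4+3+3 = 14
Cheapest is N2–N18–N24–N34 at 12.

12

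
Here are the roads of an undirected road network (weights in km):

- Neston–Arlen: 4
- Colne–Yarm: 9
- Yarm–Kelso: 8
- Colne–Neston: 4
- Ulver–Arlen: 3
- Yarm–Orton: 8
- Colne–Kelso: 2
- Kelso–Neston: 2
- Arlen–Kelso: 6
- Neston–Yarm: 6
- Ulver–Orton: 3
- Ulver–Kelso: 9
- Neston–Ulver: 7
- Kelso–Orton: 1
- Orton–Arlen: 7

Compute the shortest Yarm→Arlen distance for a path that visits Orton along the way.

Shortest Yarm→Orton: Yarm → Orton = 8
Best Orton to Arlen: Orton → Ulver → Arlen costing 6
Total via Orton: 8 + 6 = 14 km.

14 km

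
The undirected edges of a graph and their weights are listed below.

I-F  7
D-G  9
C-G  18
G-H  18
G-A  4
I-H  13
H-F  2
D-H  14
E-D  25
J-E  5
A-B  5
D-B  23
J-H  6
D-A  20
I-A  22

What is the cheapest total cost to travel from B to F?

29

Shortest distances from B:
B: 0
A: 5  (via B)
G: 9  (via A)
D: 18  (via G)
C: 27  (via G)
H: 27  (via G)
I: 27  (via A)
F: 29  (via H)
Shortest route: B → A → G → H → F = 29.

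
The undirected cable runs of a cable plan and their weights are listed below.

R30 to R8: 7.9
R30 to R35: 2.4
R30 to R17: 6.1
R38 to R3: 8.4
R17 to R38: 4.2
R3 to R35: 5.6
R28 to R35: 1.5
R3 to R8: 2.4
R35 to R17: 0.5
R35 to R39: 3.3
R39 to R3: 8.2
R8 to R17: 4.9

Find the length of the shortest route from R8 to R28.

Shortest distances from R8:
R8: 0
R3: 2.4  (via R8)
R17: 4.9  (via R8)
R35: 5.4  (via R17)
R28: 6.9  (via R35)
Shortest route: R8 → R17 → R35 → R28 = 6.9.

6.9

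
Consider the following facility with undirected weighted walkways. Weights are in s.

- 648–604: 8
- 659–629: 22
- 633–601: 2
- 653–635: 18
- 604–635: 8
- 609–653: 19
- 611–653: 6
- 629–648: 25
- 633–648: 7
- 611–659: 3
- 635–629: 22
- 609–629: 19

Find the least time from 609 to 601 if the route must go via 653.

62 s

Shortest 609→653: 609–653 = 19
Shortest 653→601: 653–635–604–648–633–601 = 43
Total via 653: 19 + 43 = 62 s.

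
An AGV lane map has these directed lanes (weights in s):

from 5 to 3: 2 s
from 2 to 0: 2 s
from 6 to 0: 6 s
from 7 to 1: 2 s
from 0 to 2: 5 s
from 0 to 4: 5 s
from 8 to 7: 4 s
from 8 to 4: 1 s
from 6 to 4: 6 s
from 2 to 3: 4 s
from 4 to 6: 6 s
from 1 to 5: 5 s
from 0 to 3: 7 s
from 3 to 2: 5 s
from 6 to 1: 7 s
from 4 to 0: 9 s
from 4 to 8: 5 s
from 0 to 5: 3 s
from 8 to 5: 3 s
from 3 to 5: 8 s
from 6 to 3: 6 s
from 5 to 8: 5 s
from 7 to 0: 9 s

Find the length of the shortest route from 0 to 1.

Running Dijkstra from 0:
0: 0
5: 3  (via 0)
2: 5  (via 0)
3: 5  (via 5)
4: 5  (via 0)
8: 8  (via 5)
6: 11  (via 4)
7: 12  (via 8)
1: 14  (via 7)
Shortest route: 0 → 5 → 8 → 7 → 1 = 14 s.

14 s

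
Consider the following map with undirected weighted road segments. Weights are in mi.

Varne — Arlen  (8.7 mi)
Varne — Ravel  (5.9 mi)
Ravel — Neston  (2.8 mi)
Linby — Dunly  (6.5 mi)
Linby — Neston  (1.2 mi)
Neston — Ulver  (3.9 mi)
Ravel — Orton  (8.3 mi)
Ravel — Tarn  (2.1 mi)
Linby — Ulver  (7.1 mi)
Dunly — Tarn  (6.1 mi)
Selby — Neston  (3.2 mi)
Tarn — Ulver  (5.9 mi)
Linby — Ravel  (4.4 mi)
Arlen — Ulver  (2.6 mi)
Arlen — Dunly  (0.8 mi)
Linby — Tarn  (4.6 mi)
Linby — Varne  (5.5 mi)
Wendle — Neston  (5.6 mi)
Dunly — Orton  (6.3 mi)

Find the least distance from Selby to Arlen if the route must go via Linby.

Best Selby to Linby: Selby–Neston–Linby costing 4.4
Shortest Linby→Arlen: Linby–Dunly–Arlen = 7.3
Total via Linby: 4.4 + 7.3 = 11.7 mi.

11.7 mi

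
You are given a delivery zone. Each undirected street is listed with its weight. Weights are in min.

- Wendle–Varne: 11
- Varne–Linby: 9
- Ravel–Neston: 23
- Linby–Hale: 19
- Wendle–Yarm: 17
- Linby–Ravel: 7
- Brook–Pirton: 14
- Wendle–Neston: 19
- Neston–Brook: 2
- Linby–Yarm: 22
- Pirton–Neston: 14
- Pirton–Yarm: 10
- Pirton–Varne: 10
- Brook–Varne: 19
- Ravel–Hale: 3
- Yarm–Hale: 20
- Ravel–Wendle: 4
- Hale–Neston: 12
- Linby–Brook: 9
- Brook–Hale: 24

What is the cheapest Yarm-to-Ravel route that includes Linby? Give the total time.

29 min

Shortest Yarm→Linby: Yarm → Linby = 22
Best Linby to Ravel: Linby → Ravel costing 7
Total via Linby: 22 + 7 = 29 min.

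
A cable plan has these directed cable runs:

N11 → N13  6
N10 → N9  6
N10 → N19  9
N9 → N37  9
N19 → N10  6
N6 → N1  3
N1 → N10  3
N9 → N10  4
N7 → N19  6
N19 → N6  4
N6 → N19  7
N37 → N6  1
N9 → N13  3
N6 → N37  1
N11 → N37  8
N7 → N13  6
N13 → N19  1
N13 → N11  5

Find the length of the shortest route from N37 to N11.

Settle nodes by increasing distance from N37:
N37: 0
N6: 1  (via N37)
N1: 4  (via N6)
N10: 7  (via N1)
N19: 8  (via N6)
N9: 13  (via N10)
N13: 16  (via N9)
N11: 21  (via N13)
Shortest route: N37–N6–N1–N10–N9–N13–N11 = 21.

21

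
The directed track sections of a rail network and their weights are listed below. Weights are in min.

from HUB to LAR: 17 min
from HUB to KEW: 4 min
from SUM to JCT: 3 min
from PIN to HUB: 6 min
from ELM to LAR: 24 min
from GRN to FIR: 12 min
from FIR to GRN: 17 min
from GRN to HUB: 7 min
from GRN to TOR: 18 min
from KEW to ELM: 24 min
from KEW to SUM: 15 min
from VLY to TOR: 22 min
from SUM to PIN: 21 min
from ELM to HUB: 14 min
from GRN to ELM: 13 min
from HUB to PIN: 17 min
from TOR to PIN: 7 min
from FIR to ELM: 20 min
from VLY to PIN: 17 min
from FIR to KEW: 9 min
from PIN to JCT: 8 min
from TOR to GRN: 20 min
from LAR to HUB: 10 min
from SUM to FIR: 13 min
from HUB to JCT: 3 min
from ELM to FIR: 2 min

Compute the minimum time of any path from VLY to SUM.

Candidate routes:
VLY–TOR–GRN–HUB–KEW–SUM: 22+20+7+4+15 = 68
VLY–TOR–PIN–HUB–KEW–SUM: 22+7+6+4+15 = 54
VLY–PIN–HUB–KEW–SUM: 17+6+4+15 = 42
The minimum is 42 min via VLY–PIN–HUB–KEW–SUM.

42 min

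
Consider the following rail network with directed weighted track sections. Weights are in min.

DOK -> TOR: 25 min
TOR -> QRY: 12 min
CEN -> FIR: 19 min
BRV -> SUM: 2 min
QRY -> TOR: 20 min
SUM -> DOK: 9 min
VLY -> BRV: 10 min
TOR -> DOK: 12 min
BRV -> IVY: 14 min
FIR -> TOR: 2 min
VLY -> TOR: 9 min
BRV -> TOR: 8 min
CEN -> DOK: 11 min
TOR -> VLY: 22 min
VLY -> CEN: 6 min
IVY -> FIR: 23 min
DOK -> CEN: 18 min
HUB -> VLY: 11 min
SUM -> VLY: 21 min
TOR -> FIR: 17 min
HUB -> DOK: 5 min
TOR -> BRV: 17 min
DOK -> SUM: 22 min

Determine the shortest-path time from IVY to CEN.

Running Dijkstra from IVY:
IVY: 0
FIR: 23  (via IVY)
TOR: 25  (via FIR)
DOK: 37  (via TOR)
QRY: 37  (via TOR)
BRV: 42  (via TOR)
SUM: 44  (via BRV)
VLY: 47  (via TOR)
CEN: 53  (via VLY)
Shortest route: IVY → FIR → TOR → VLY → CEN = 53 min.

53 min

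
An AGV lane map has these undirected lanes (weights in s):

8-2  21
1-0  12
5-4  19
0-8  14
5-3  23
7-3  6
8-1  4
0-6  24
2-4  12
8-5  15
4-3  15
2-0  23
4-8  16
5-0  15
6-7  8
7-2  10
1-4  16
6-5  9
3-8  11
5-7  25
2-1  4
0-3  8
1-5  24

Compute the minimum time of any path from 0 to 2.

Running Dijkstra from 0:
0: 0
3: 8  (via 0)
1: 12  (via 0)
7: 14  (via 3)
8: 14  (via 0)
5: 15  (via 0)
2: 16  (via 1)
Shortest route: 0 → 1 → 2 = 16 s.

16 s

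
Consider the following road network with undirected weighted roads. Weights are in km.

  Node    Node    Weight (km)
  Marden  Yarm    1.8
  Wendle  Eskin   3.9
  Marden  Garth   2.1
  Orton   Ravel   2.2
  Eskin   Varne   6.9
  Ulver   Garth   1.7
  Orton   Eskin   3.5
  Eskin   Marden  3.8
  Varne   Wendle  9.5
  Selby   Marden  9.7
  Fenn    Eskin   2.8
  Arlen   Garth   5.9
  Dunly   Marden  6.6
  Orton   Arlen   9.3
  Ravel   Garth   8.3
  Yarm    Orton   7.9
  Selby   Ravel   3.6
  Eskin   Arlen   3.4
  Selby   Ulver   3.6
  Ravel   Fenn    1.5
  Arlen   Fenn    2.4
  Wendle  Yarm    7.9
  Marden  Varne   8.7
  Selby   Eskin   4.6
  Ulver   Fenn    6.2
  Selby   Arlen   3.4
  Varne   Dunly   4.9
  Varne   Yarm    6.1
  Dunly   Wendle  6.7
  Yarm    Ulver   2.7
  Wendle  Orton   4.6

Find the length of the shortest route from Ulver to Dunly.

Candidate routes:
Ulver - Garth - Marden - Dunly: 1.7+2.1+6.6 = 10.4
Ulver - Yarm - Varne - Dunly: 2.7+6.1+4.9 = 13.7
Ulver - Yarm - Marden - Dunly: 2.7+1.8+6.6 = 11.1
Ulver - Garth - Marden - Yarm - Varne - Dunly: 1.7+2.1+1.8+6.1+4.9 = 16.6
Cheapest is Ulver - Garth - Marden - Dunly at 10.4 km.

10.4 km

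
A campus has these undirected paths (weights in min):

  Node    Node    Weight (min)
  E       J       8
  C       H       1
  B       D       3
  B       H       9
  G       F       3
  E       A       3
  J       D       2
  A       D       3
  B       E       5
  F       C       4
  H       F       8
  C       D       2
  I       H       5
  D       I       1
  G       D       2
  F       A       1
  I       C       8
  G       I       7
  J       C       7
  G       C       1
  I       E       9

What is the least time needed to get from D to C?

2 min

Shortest distances from D:
D: 0
I: 1  (via D)
C: 2  (via D)
Shortest route: D → C = 2 min.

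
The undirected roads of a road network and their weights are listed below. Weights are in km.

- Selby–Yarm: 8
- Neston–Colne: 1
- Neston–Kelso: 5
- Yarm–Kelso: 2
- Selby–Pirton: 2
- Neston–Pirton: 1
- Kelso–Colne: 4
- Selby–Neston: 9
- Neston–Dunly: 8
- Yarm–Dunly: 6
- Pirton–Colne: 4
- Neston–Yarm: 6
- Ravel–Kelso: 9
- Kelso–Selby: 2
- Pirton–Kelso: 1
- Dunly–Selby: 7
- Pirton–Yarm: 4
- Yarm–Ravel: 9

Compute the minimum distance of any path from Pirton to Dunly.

9 km

Candidate routes:
Pirton - Neston - Dunly: 1+8 = 9
Pirton - Yarm - Dunly: 4+6 = 10
Pirton - Selby - Kelso - Yarm - Dunly: 2+2+2+6 = 12
Pirton - Kelso - Selby - Dunly: 1+2+7 = 10
Cheapest is Pirton - Neston - Dunly at 9 km.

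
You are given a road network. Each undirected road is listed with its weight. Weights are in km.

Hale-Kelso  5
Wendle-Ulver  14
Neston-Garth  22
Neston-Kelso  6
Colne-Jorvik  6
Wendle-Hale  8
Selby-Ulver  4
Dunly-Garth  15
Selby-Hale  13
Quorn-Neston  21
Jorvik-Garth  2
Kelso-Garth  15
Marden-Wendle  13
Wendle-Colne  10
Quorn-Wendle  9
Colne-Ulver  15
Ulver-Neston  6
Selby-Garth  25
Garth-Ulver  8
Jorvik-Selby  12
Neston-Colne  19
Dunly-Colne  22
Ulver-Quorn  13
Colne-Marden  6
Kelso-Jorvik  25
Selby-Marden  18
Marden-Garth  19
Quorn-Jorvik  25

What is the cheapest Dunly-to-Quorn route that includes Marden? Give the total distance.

Shortest Dunly→Marden: Dunly → Colne → Marden = 28
Shortest Marden→Quorn: Marden → Wendle → Quorn = 22
Total via Marden: 28 + 22 = 50 km.

50 km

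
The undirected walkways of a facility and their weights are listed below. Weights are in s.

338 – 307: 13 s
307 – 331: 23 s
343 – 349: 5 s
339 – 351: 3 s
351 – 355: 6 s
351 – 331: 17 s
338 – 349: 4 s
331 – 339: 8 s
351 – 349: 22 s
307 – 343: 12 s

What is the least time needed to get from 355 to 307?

40 s

Enumerating some paths:
355 → 351 → 339 → 331 → 307: 6+3+8+23 = 40
355 → 351 → 349 → 338 → 307: 6+22+4+13 = 45
The minimum is 40 s via 355 → 351 → 339 → 331 → 307.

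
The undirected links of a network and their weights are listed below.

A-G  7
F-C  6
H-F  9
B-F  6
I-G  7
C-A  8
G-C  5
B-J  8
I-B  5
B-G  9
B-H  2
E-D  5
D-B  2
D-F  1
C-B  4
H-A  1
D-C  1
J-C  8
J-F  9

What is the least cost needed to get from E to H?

Candidate routes:
E → D → B → H: 5+2+2 = 9
E → D → C → B → H: 5+1+4+2 = 12
E → D → C → A → H: 5+1+8+1 = 15
E → D → F → B → H: 5+1+6+2 = 14
Cheapest is E → D → B → H at 9.

9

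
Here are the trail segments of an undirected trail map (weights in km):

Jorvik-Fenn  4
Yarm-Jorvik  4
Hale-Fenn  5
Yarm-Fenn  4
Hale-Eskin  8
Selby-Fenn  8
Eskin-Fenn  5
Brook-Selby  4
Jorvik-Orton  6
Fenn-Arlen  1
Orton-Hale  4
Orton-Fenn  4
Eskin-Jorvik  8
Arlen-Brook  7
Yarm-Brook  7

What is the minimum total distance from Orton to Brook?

12 km

Running Dijkstra from Orton:
Orton: 0
Fenn: 4  (via Orton)
Hale: 4  (via Orton)
Arlen: 5  (via Fenn)
Jorvik: 6  (via Orton)
Yarm: 8  (via Fenn)
Eskin: 9  (via Fenn)
Selby: 12  (via Fenn)
Brook: 12  (via Arlen)
Shortest route: Orton → Fenn → Arlen → Brook = 12 km.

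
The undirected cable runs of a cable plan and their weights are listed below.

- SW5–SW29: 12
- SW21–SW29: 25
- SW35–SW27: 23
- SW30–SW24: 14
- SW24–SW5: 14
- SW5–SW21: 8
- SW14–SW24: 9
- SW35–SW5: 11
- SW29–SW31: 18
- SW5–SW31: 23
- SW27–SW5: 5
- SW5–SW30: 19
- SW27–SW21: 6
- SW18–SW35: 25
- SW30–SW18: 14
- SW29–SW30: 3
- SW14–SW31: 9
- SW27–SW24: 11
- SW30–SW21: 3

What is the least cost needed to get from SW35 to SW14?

Compare a few routes:
SW35 - SW5 - SW27 - SW24 - SW14: 11+5+11+9 = 36
SW35 - SW27 - SW24 - SW14: 23+11+9 = 43
SW35 - SW5 - SW24 - SW14: 11+14+9 = 34
Cheapest is SW35 - SW5 - SW24 - SW14 at 34.

34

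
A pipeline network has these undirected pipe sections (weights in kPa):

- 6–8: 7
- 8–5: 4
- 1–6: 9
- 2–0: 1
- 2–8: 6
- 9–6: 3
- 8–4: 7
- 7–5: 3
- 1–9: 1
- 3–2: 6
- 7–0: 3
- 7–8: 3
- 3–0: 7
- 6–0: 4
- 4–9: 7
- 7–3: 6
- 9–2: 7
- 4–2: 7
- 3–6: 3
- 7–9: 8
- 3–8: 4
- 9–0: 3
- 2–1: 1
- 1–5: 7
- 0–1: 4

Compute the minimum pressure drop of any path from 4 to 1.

Running Dijkstra from 4:
4: 0
2: 7  (via 4)
8: 7  (via 4)
9: 7  (via 4)
0: 8  (via 2)
1: 8  (via 2)
Shortest route: 4 → 2 → 1 = 8 kPa.

8 kPa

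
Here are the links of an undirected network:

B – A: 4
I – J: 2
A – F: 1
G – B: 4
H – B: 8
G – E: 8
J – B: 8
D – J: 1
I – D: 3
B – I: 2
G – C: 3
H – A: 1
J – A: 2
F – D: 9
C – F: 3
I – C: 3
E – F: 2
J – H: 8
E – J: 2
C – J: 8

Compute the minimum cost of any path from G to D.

Compare a few routes:
G - C - F - A - J - D: 3+3+1+2+1 = 10
G - C - I - D: 3+3+3 = 9
Cheapest is G - C - I - D at 9.

9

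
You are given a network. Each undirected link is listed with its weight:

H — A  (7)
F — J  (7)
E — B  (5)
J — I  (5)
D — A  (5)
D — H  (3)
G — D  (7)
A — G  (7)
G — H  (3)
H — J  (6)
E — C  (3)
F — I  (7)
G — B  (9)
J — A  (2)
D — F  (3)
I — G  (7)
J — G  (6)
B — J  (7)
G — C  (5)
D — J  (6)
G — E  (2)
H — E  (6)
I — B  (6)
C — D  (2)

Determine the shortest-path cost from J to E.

8

Compare a few routes:
J–A–G–E: 2+7+2 = 11
J–G–E: 6+2 = 8
Cheapest is J–G–E at 8.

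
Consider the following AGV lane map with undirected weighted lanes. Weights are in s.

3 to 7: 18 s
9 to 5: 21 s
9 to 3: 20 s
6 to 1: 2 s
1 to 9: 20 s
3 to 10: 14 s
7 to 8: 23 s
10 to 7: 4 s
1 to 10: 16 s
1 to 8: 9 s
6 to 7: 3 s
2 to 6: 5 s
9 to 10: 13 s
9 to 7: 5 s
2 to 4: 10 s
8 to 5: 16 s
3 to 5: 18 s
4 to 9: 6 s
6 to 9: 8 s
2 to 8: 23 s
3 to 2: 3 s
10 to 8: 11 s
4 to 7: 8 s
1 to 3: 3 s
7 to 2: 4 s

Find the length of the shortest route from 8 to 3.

12 s

Shortest distances from 8:
8: 0
1: 9  (via 8)
6: 11  (via 1)
10: 11  (via 8)
3: 12  (via 1)
Shortest route: 8 → 1 → 3 = 12 s.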